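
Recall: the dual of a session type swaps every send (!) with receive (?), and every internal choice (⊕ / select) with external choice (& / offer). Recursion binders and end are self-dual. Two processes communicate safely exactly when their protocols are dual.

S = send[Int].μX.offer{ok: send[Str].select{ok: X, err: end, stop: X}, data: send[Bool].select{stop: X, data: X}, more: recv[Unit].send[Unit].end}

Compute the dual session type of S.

recv[Int].μX.select{ok: recv[Str].offer{ok: X, err: end, stop: X}, data: recv[Bool].offer{stop: X, data: X}, more: send[Unit].recv[Unit].end}

send[Int] = recv[Int]
  μX = μX  (μ self-dual)
    offer{ok,data,more} = select{ok,data,more}  (external→internal)
      • ok:
        send[Str] = recv[Str]
          select{ok,err,stop} = offer{ok,err,stop}  (⊕→&)
            • ok:
              X self-dual
            • err:
              end self-dual
            • stop:
              X self-dual
      • data:
        send[Bool] = recv[Bool]
          select{stop,data} = offer{stop,data}  (⊕→&)
            • stop:
              X self-dual
            • data:
              X self-dual
      • more:
        recv[Unit] = send[Unit]
          send[Unit] = recv[Unit]
            end self-dual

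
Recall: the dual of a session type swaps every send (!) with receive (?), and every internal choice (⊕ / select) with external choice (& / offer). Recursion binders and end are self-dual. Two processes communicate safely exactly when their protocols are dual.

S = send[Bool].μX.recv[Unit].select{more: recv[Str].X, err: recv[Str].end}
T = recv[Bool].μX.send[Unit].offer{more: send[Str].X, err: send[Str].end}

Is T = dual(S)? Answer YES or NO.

send[Bool] vs recv[Bool]  match
  μX vs μX  match (μ self-dual)
    recv[Unit] vs send[Unit]  match
      select{more,err} vs offer{more,err}  match label sets agree
        [more]
          recv[Str] vs send[Str]  match
            X vs X  match
        [err]
          recv[Str] vs send[Str]  match
            end vs end  match

YES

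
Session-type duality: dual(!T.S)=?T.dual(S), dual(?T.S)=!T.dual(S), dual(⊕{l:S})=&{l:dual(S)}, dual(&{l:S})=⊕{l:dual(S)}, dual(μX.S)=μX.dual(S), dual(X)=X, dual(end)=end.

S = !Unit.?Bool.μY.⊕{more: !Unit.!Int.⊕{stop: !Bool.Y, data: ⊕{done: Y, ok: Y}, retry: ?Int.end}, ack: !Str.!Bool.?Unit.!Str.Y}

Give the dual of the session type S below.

!Unit = ?Unit
  ?Bool = !Bool
    μY = μY  (μ self-dual)
      ⊕{more,ack} = &{more,ack}  (internal→external)
        [more]
          !Unit = ?Unit
            !Int = ?Int
              ⊕{stop,data,retry} = &{stop,data,retry}  (internal→external)
                [stop]
                  !Bool = ?Bool
                    Y self-dual
                [data]
                  ⊕{done,ok} = &{done,ok}  (internal→external)
                    [done]
                      Y self-dual
                    [ok]
                      Y self-dual
                [retry]
                  ?Int = !Int
                    end self-dual
        [ack]
          !Str = ?Str
            !Bool = ?Bool
              ?Unit = !Unit
                !Str = ?Str
                  Y self-dual

?Unit.!Bool.μY.&{more: ?Unit.?Int.&{stop: ?Bool.Y, data: &{done: Y, ok: Y}, retry: !Int.end}, ack: ?Str.?Bool.!Unit.?Str.Y}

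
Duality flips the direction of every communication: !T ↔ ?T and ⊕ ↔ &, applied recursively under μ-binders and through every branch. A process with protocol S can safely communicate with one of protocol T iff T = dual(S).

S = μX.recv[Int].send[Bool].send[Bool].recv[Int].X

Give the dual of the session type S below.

μX → μX  (binder kept)
  recv[Int] → send[Int]
    send[Bool] → recv[Bool]
      send[Bool] → recv[Bool]
        recv[Int] → send[Int]
          X self-dual

μX.send[Int].recv[Bool].recv[Bool].send[Int].X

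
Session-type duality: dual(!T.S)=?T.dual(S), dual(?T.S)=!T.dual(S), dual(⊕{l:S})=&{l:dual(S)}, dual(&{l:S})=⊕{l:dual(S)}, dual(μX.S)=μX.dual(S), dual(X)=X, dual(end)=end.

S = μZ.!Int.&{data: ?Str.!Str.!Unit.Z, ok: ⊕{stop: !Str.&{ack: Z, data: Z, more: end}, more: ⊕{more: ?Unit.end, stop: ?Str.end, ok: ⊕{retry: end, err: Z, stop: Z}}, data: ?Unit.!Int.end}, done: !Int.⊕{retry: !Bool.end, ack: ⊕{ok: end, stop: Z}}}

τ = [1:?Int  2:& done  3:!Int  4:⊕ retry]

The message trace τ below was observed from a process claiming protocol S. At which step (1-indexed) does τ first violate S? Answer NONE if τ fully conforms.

1

[1] got ?Int, protocol expects !Int  ✗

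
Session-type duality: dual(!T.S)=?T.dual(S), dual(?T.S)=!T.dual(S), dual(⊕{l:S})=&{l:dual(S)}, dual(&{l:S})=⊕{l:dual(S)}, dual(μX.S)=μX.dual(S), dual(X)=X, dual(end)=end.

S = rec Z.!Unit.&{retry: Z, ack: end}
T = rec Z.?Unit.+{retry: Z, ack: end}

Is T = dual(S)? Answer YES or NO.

YES

rec Z | rec Z  ok (rec unchanged)
  !Unit | ?Unit  ok
    &{retry,ack} | +{retry,ack}  ok labels match
      case retry:
        Z | Z  ok
      case ack:
        end | end  ok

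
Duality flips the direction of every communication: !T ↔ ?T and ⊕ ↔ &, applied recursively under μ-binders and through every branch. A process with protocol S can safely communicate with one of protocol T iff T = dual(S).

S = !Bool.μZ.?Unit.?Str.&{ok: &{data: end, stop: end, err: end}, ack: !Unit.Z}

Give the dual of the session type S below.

!Bool ↦ ?Bool
  μZ ↦ μZ  (binder kept)
    ?Unit ↦ !Unit
      ?Str ↦ !Str
        &{ok,ack} ↦ ⊕{ok,ack}  (&→⊕)
          case ok:
            &{data,stop,err} ↦ ⊕{data,stop,err}  (&→⊕)
              case data:
                dual(end) = end
              case stop:
                dual(end) = end
              case err:
                dual(end) = end
          case ack:
            !Unit ↦ ?Unit
              dual(Z) = Z

?Bool.μZ.!Unit.!Str.⊕{ok: ⊕{data: end, stop: end, err: end}, ack: ?Unit.Z}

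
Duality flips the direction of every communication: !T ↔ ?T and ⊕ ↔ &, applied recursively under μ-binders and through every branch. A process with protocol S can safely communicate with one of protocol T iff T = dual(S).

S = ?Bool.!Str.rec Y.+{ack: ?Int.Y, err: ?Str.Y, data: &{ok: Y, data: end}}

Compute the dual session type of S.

!Bool.?Str.rec Y.&{ack: !Int.Y, err: !Str.Y, data: +{ok: Y, data: end}}

?Bool ↦ !Bool
  !Str ↦ ?Str
    rec Y ↦ rec Y  (rec unchanged)
      +{ack,err,data} ↦ &{ack,err,data}  (⊕→&)
        case ack:
          ?Int ↦ !Int
            dual(Y) = Y
        case err:
          ?Str ↦ !Str
            dual(Y) = Y
        case data:
          &{ok,data} ↦ +{ok,data}  (&→⊕)
            case ok:
              dual(Y) = Y
            case data:
              dual(end) = end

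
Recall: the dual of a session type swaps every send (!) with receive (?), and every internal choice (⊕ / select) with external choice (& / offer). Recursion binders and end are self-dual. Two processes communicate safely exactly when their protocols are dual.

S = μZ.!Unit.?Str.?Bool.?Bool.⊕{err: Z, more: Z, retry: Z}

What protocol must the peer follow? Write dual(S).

μZ.?Unit.!Str.!Bool.!Bool.&{err: Z, more: Z, retry: Z}

μZ ↦ μZ  (rec unchanged)
  !Unit ↦ ?Unit
    ?Str ↦ !Str
      ?Bool ↦ !Bool
        ?Bool ↦ !Bool
          ⊕{err,more,retry} ↦ &{err,more,retry}  (select→offer)
            • err:
              Z self-dual
            • more:
              Z self-dual
            • retry:
              Z self-dual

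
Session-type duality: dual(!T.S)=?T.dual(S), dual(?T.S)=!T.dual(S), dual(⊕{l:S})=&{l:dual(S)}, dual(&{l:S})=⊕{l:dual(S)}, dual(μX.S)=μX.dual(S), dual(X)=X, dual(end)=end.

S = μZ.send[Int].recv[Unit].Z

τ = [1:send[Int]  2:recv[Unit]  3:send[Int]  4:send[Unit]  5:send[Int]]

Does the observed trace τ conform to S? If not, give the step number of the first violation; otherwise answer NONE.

step 1: send[Int]  match  residual = recv[Unit].μZ.…
step 2: recv[Unit]  match  residual = μZ.…
step 3: send[Int]  match  residual = recv[Unit].μZ.…
step 4: got send[Unit], protocol expects recv[Unit]  ✗

4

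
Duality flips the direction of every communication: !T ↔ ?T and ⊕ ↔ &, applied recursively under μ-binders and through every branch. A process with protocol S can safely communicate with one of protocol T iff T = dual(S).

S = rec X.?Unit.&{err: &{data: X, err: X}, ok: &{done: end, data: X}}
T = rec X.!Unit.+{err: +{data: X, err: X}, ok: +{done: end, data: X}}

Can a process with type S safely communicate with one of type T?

rec X | rec X  match (binder kept)
  ?Unit | !Unit  match
    &{err,ok} | +{err,ok}  match same labels
      • err:
        &{data,err} | +{data,err}  match same labels
          • data:
            X | X  match
          • err:
            X | X  match
      • ok:
        &{done,data} | +{done,data}  match same labels
          • done:
            end | end  match
          • data:
            X | X  match

YES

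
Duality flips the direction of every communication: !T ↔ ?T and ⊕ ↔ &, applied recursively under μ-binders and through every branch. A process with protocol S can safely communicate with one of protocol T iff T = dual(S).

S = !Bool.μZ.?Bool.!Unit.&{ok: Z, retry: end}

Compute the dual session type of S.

?Bool.μZ.!Bool.?Unit.⊕{ok: Z, retry: end}

!Bool → ?Bool
  μZ → μZ  (binder kept)
    ?Bool → !Bool
      !Unit → ?Unit
        &{ok,retry} → ⊕{ok,retry}  (&→⊕)
          • ok:
            Z self-dual
          • retry:
            end self-dual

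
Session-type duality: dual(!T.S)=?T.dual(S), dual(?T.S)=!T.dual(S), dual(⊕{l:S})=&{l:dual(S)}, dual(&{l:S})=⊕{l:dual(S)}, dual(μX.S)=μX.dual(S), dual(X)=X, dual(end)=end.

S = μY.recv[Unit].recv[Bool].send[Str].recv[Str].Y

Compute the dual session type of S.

μY → μY  (rec unchanged)
  recv[Unit] → send[Unit]
    recv[Bool] → send[Bool]
      send[Str] → recv[Str]
        recv[Str] → send[Str]
          dual(Y) = Y

μY.send[Unit].send[Bool].recv[Str].send[Str].Y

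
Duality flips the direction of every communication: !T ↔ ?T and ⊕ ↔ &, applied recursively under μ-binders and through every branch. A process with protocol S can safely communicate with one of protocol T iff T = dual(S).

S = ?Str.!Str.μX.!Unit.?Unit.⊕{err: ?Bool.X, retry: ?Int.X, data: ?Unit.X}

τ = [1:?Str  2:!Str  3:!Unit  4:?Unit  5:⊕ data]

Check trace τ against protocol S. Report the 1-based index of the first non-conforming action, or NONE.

NONE

@1 ?Str  match  cont: !Str.μX.…
@2 !Str  match  cont: μX.…
@3 !Unit  match  cont: ?Unit.⊕{err: ?Bool.μX.…, retry: ?Int.μX.…, data: ?Unit.μX.…}
@4 ?Unit  match  cont: ⊕{err: ?Bool.μX.…, retry: ?Int.μX.…, data: ?Unit.μX.…}
@5 ⊕ data  match  cont: ?Unit.μX.…
trace exhausted — no violation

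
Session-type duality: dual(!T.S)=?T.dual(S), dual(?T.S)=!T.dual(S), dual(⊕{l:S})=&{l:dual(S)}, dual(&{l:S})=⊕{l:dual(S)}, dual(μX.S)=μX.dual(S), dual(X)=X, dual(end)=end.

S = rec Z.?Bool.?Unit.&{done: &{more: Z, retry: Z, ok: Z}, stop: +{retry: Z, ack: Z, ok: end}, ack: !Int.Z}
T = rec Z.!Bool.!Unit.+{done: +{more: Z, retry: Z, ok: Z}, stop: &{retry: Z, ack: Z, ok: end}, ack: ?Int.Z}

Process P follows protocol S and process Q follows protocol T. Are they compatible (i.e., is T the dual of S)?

YES

rec Z | rec Z  ✓ (binder kept)
  ?Bool | !Bool  ✓
    ?Unit | !Unit  ✓
      &{done,stop,ack} | +{done,stop,ack}  ✓ labels match
        • done:
          &{more,retry,ok} | +{more,retry,ok}  ✓ labels match
            • more:
              Z | Z  ✓
            • retry:
              Z | Z  ✓
            • ok:
              Z | Z  ✓
        • stop:
          +{retry,ack,ok} | &{retry,ack,ok}  ✓ labels match
            • retry:
              Z | Z  ✓
            • ack:
              Z | Z  ✓
            • ok:
              end | end  ✓
        • ack:
          !Int | ?Int  ✓
            Z | Z  ✓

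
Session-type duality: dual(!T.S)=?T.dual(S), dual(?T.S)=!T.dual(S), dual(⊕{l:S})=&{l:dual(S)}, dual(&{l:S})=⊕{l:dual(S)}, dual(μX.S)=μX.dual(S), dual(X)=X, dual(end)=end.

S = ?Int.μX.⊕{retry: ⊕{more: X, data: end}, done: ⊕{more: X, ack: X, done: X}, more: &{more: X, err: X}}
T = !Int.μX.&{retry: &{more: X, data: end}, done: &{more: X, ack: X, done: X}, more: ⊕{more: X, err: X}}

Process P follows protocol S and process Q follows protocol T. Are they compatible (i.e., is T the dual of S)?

?Int vs !Int  match
  μX vs μX  match (rec unchanged)
    ⊕{retry,done,more} vs &{retry,done,more}  match label sets agree
      [retry]
        ⊕{more,data} vs &{more,data}  match label sets agree
          [more]
            X vs X  match
          [data]
            end vs end  match
      [done]
        ⊕{more,ack,done} vs &{more,ack,done}  match label sets agree
          [more]
            X vs X  match
          [ack]
            X vs X  match
          [done]
            X vs X  match
      [more]
        &{more,err} vs ⊕{more,err}  match label sets agree
          [more]
            X vs X  match
          [err]
            X vs X  match

YES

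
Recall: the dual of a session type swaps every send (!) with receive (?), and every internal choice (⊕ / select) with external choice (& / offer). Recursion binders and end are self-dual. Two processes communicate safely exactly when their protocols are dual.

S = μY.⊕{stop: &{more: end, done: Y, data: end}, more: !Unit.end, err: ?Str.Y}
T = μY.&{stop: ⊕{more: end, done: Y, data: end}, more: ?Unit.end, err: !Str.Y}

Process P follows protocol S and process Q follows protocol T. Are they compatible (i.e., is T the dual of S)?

μY ‖ μY  ok (rec unchanged)
  ⊕{stop,more,err} ‖ &{stop,more,err}  ok same labels
    [stop]
      &{more,done,data} ‖ ⊕{more,done,data}  ok same labels
        [more]
          end ‖ end  ok
        [done]
          Y ‖ Y  ok
        [data]
          end ‖ end  ok
    [more]
      !Unit ‖ ?Unit  ok
        end ‖ end  ok
    [err]
      ?Str ‖ !Str  ok
        Y ‖ Y  ok

YES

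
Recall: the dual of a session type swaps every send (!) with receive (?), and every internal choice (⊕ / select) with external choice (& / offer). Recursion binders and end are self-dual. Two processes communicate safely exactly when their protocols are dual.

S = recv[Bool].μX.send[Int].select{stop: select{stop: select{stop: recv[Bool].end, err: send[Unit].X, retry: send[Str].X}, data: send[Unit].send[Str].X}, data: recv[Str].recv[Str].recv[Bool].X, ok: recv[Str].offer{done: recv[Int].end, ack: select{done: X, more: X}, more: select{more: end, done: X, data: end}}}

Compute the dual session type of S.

send[Bool].μX.recv[Int].offer{stop: offer{stop: offer{stop: send[Bool].end, err: recv[Unit].X, retry: recv[Str].X}, data: recv[Unit].recv[Str].X}, data: send[Str].send[Str].send[Bool].X, ok: send[Str].select{done: send[Int].end, ack: offer{done: X, more: X}, more: offer{more: end, done: X, data: end}}}

recv[Bool] = send[Bool]
  μX = μX  (binder kept)
    send[Int] = recv[Int]
      select{stop,data,ok} = offer{stop,data,ok}  (⊕→&)
        • stop:
          select{stop,data} = offer{stop,data}  (⊕→&)
            • stop:
              select{stop,err,retry} = offer{stop,err,retry}  (⊕→&)
                • stop:
                  recv[Bool] = send[Bool]
                    end ↦ end
                • err:
                  send[Unit] = recv[Unit]
                    X ↦ X
                • retry:
                  send[Str] = recv[Str]
                    X ↦ X
            • data:
              send[Unit] = recv[Unit]
                send[Str] = recv[Str]
                  X ↦ X
        • data:
          recv[Str] = send[Str]
            recv[Str] = send[Str]
              recv[Bool] = send[Bool]
                X ↦ X
        • ok:
          recv[Str] = send[Str]
            offer{done,ack,more} = select{done,ack,more}  (external→internal)
              • done:
                recv[Int] = send[Int]
                  end ↦ end
              • ack:
                select{done,more} = offer{done,more}  (⊕→&)
                  • done:
                    X ↦ X
                  • more:
                    X ↦ X
              • more:
                select{more,done,data} = offer{more,done,data}  (⊕→&)
                  • more:
                    end ↦ end
                  • done:
                    X ↦ X
                  • data:
                    end ↦ end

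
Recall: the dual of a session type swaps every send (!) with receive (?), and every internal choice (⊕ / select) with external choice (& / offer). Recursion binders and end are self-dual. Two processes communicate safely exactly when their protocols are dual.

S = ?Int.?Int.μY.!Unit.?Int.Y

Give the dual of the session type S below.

?Int → !Int
  ?Int → !Int
    μY → μY  (μ self-dual)
      !Unit → ?Unit
        ?Int → !Int
          Y ↦ Y

!Int.!Int.μY.?Unit.!Int.Y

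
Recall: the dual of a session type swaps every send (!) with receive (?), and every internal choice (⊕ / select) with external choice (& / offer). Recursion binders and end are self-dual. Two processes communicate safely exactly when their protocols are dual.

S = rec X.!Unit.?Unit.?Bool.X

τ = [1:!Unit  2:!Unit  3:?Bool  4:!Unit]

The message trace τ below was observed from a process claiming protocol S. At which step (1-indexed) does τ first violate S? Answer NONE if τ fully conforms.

@1 !Unit  ✓  cont: ?Unit.?Bool.rec X.…
@2 got !Unit, protocol expects ?Unit  ✗

2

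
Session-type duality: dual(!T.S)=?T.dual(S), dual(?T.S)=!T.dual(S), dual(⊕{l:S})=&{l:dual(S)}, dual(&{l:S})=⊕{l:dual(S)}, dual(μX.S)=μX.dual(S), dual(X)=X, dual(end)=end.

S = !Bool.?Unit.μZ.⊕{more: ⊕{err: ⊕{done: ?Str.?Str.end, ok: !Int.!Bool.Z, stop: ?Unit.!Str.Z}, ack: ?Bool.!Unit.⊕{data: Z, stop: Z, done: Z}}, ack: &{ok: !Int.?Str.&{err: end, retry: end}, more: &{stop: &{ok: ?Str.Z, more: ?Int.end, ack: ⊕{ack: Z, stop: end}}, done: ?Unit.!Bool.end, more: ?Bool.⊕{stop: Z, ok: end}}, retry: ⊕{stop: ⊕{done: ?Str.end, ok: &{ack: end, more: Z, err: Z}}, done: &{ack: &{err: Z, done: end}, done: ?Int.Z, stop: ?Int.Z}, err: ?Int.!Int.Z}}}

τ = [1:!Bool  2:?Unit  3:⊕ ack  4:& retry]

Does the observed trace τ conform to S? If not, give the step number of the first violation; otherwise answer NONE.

step 1: !Bool  match  cont: ?Unit.μZ.…
step 2: ?Unit  match  cont: μZ.…
step 3: ⊕ ack  match  cont: &{ok: !Int.?Str.&{err: end, retry: end}, more: &{stop: &{ok: ?Str.μZ.…, more: ?Int.end, ack: ⊕{ack: μZ.…, stop: end}}, done: ?Unit.!Bool.end, more: ?Bool.⊕{stop: μZ.…, ok: end}}, retry: ⊕{stop: ⊕{done: ?Str.end, ok: &{ack: end, more: μZ.…, err: μZ.…}}, done: &{ack: &{err: μZ.…, done: end}, done: ?Int.μZ.…, stop: ?Int.μZ.…}, err: ?Int.!Int.μZ.…}}
step 4: & retry  match  cont: ⊕{stop: ⊕{done: ?Str.end, ok: &{ack: end, more: μZ.…, err: μZ.…}}, done: &{ack: &{err: μZ.…, done: end}, done: ?Int.μZ.…, stop: ?Int.μZ.…}, err: ?Int.!Int.μZ.…}
τ conforms to S (length 4)

NONE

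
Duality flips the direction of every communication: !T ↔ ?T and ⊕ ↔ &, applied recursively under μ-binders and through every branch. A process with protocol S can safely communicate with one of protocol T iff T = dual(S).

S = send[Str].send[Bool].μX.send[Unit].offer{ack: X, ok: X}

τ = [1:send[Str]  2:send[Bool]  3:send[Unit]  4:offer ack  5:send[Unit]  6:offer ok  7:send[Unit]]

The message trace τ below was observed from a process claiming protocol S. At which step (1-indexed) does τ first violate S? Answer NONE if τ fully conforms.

@1 send[Str]  ok  residual = send[Bool].μX.…
@2 send[Bool]  ok  residual = μX.…
@3 send[Unit]  ok  residual = offer{ack: μX.…, ok: μX.…}
@4 offer ack  ok  residual = μX.…
@5 send[Unit]  ok  residual = offer{ack: μX.…, ok: μX.…}
@6 offer ok  ok  residual = μX.…
@7 send[Unit]  ok  residual = offer{ack: μX.…, ok: μX.…}
trace exhausted — no violation

NONE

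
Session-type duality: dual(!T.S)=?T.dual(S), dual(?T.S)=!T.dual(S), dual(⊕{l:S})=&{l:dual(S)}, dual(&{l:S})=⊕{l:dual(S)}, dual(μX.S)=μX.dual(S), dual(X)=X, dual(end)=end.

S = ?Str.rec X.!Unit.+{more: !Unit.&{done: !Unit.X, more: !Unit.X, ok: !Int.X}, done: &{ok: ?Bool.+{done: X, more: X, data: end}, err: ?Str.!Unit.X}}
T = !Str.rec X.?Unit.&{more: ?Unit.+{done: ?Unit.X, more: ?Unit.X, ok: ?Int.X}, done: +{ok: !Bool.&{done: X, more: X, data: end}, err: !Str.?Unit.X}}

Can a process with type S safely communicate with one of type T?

?Str ‖ !Str  ok
  rec X ‖ rec X  ok (binder kept)
    !Unit ‖ ?Unit  ok
      +{more,done} ‖ &{more,done}  ok labels match
        • more:
          !Unit ‖ ?Unit  ok
            &{done,more,ok} ‖ +{done,more,ok}  ok labels match
              • done:
                !Unit ‖ ?Unit  ok
                  X ‖ X  ok
              • more:
                !Unit ‖ ?Unit  ok
                  X ‖ X  ok
              • ok:
                !Int ‖ ?Int  ok
                  X ‖ X  ok
        • done:
          &{ok,err} ‖ +{ok,err}  ok labels match
            • ok:
              ?Bool ‖ !Bool  ok
                +{done,more,data} ‖ &{done,more,data}  ok labels match
                  • done:
                    X ‖ X  ok
                  • more:
                    X ‖ X  ok
                  • data:
                    end ‖ end  ok
            • err:
              ?Str ‖ !Str  ok
                !Unit ‖ ?Unit  ok
                  X ‖ X  ok

YES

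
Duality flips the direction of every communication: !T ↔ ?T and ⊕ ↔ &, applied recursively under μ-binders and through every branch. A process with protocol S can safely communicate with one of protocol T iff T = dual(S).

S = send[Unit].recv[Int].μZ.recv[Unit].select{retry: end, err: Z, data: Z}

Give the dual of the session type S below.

send[Unit] ↦ recv[Unit]
  recv[Int] ↦ send[Int]
    μZ ↦ μZ  (binder kept)
      recv[Unit] ↦ send[Unit]
        select{retry,err,data} ↦ offer{retry,err,data}  (select→offer)
          case retry:
            end self-dual
          case err:
            Z self-dual
          case data:
            Z self-dual

recv[Unit].send[Int].μZ.send[Unit].offer{retry: end, err: Z, data: Z}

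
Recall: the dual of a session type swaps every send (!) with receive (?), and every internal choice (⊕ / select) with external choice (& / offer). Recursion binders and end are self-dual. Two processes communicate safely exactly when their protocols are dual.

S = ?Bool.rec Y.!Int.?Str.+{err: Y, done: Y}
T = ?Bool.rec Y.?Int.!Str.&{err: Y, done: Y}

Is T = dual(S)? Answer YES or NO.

NO

?Bool | ?Bool  ✗ same direction on both sides — not dual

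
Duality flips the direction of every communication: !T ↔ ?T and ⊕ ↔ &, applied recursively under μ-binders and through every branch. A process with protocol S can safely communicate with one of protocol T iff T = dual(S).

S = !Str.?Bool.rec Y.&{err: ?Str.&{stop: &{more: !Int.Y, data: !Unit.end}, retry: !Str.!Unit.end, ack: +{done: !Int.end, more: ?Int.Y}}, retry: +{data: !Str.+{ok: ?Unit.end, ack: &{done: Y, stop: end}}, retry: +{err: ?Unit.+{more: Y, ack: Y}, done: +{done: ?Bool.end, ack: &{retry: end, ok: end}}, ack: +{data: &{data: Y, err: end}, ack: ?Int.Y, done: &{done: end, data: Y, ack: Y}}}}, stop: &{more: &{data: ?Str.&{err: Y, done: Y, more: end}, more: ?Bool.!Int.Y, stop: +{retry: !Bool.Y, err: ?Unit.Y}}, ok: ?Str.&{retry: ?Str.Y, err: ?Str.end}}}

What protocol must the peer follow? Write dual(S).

!Str = ?Str
  ?Bool = !Bool
    rec Y = rec Y  (binder kept)
      &{err,retry,stop} = +{err,retry,stop}  (external→internal)
        • err:
          ?Str = !Str
            &{stop,retry,ack} = +{stop,retry,ack}  (external→internal)
              • stop:
                &{more,data} = +{more,data}  (external→internal)
                  • more:
                    !Int = ?Int
                      Y self-dual
                  • data:
                    !Unit = ?Unit
                      end self-dual
              • retry:
                !Str = ?Str
                  !Unit = ?Unit
                    end self-dual
              • ack:
                +{done,more} = &{done,more}  (⊕→&)
                  • done:
                    !Int = ?Int
                      end self-dual
                  • more:
                    ?Int = !Int
                      Y self-dual
        • retry:
          +{data,retry} = &{data,retry}  (⊕→&)
            • data:
              !Str = ?Str
                +{ok,ack} = &{ok,ack}  (⊕→&)
                  • ok:
                    ?Unit = !Unit
                      end self-dual
                  • ack:
                    &{done,stop} = +{done,stop}  (external→internal)
                      • done:
                        Y self-dual
                      • stop:
                        end self-dual
            • retry:
              +{err,done,ack} = &{err,done,ack}  (⊕→&)
                • err:
                  ?Unit = !Unit
                    +{more,ack} = &{more,ack}  (⊕→&)
                      • more:
                        Y self-dual
                      • ack:
                        Y self-dual
                • done:
                  +{done,ack} = &{done,ack}  (⊕→&)
                    • done:
                      ?Bool = !Bool
                        end self-dual
                    • ack:
                      &{retry,ok} = +{retry,ok}  (external→internal)
                        • retry:
                          end self-dual
                        • ok:
                          end self-dual
                • ack:
                  +{data,ack,done} = &{data,ack,done}  (⊕→&)
                    • data:
                      &{data,err} = +{data,err}  (external→internal)
                        • data:
                          Y self-dual
                        • err:
                          end self-dual
                    • ack:
                      ?Int = !Int
                        Y self-dual
                    • done:
                      &{done,data,ack} = +{done,data,ack}  (external→internal)
                        • done:
                          end self-dual
                        • data:
                          Y self-dual
                        • ack:
                          Y self-dual
        • stop:
          &{more,ok} = +{more,ok}  (external→internal)
            • more:
              &{data,more,stop} = +{data,more,stop}  (external→internal)
                • data:
                  ?Str = !Str
                    &{err,done,more} = +{err,done,more}  (external→internal)
                      • err:
                        Y self-dual
                      • done:
                        Y self-dual
                      • more:
                        end self-dual
                • more:
                  ?Bool = !Bool
                    !Int = ?Int
                      Y self-dual
                • stop:
                  +{retry,err} = &{retry,err}  (⊕→&)
                    • retry:
                      !Bool = ?Bool
                        Y self-dual
                    • err:
                      ?Unit = !Unit
                        Y self-dual
            • ok:
              ?Str = !Str
                &{retry,err} = +{retry,err}  (external→internal)
                  • retry:
                    ?Str = !Str
                      Y self-dual
                  • err:
                    ?Str = !Str
                      end self-dual

?Str.!Bool.rec Y.+{err: !Str.+{stop: +{more: ?Int.Y, data: ?Unit.end}, retry: ?Str.?Unit.end, ack: &{done: ?Int.end, more: !Int.Y}}, retry: &{data: ?Str.&{ok: !Unit.end, ack: +{done: Y, stop: end}}, retry: &{err: !Unit.&{more: Y, ack: Y}, done: &{done: !Bool.end, ack: +{retry: end, ok: end}}, ack: &{data: +{data: Y, err: end}, ack: !Int.Y, done: +{done: end, data: Y, ack: Y}}}}, stop: +{more: +{data: !Str.+{err: Y, done: Y, more: end}, more: !Bool.?Int.Y, stop: &{retry: ?Bool.Y, err: !Unit.Y}}, ok: !Str.+{retry: !Str.Y, err: !Str.end}}}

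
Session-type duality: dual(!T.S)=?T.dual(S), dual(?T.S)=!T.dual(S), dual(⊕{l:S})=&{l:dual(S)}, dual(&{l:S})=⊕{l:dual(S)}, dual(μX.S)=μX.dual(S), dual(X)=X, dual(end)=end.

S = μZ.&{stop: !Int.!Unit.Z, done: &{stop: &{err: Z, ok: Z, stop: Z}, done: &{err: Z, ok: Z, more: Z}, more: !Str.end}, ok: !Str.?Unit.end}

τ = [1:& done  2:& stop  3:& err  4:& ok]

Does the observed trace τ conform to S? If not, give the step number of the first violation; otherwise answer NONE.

NONE

step 1: & done  ok  now at &{stop: &{err: μZ.…, ok: μZ.…, stop: μZ.…}, done: &{err: μZ.…, ok: μZ.…, more: μZ.…}, more: !Str.end}
step 2: & stop  ok  now at &{err: μZ.…, ok: μZ.…, stop: μZ.…}
step 3: & err  ok  now at μZ.…
step 4: & ok  ok  now at !Str.?Unit.end
τ conforms to S (length 4)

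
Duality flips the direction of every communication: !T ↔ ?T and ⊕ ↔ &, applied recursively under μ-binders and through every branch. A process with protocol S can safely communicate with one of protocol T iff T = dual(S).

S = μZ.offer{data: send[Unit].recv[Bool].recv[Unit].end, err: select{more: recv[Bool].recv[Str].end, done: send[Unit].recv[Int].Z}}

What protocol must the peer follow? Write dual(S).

μZ.select{data: recv[Unit].send[Bool].send[Unit].end, err: offer{more: send[Bool].send[Str].end, done: recv[Unit].send[Int].Z}}

μZ ↦ μZ  (binder kept)
  offer{data,err} ↦ select{data,err}  (offer→select)
    • data:
      send[Unit] ↦ recv[Unit]
        recv[Bool] ↦ send[Bool]
          recv[Unit] ↦ send[Unit]
            end ↦ end
    • err:
      select{more,done} ↦ offer{more,done}  (select→offer)
        • more:
          recv[Bool] ↦ send[Bool]
            recv[Str] ↦ send[Str]
              end ↦ end
        • done:
          send[Unit] ↦ recv[Unit]
            recv[Int] ↦ send[Int]
              Z ↦ Z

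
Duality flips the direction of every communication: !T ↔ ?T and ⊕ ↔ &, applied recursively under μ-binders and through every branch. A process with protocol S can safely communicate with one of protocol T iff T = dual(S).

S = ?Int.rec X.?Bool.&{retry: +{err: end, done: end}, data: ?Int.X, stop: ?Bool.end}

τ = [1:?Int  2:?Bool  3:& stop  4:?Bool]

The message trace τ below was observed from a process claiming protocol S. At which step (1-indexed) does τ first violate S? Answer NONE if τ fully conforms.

NONE

step 1: ?Int  ok  now at rec X.…
step 2: ?Bool  ok  now at &{retry: +{err: end, done: end}, data: ?Int.rec X.…, stop: ?Bool.end}
step 3: & stop  ok  now at ?Bool.end
step 4: ?Bool  ok  now at end
trace exhausted — no violation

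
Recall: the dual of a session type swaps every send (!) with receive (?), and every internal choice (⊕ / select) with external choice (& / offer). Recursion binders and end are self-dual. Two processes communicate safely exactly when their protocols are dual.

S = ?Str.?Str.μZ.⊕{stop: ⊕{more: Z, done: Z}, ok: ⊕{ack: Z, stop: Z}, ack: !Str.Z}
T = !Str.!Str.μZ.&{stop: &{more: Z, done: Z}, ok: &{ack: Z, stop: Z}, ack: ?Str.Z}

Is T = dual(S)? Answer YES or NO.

?Str vs !Str  ✓
  ?Str vs !Str  ✓
    μZ vs μZ  ✓ (rec unchanged)
      ⊕{stop,ok,ack} vs &{stop,ok,ack}  ✓ label sets agree
        • stop:
          ⊕{more,done} vs &{more,done}  ✓ label sets agree
            • more:
              Z vs Z  ✓
            • done:
              Z vs Z  ✓
        • ok:
          ⊕{ack,stop} vs &{ack,stop}  ✓ label sets agree
            • ack:
              Z vs Z  ✓
            • stop:
              Z vs Z  ✓
        • ack:
          !Str vs ?Str  ✓
            Z vs Z  ✓

YES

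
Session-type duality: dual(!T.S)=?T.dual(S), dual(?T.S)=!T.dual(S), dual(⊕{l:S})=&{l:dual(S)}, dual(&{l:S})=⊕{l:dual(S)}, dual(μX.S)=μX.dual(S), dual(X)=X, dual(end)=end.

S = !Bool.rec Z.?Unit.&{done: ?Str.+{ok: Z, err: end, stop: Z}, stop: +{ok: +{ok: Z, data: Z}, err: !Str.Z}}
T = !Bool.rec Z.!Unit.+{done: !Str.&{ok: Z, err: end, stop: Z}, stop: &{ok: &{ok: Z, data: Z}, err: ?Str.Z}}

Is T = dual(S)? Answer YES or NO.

!Bool vs !Bool  ✗ same direction on both sides — not dual

NO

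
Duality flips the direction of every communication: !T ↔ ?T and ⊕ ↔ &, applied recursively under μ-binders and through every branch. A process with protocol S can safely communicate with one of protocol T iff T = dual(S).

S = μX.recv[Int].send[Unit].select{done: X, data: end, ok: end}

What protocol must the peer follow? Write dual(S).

μX = μX  (binder kept)
  recv[Int] = send[Int]
    send[Unit] = recv[Unit]
      select{done,data,ok} = offer{done,data,ok}  (select→offer)
        • done:
          X ↦ X
        • data:
          end ↦ end
        • ok:
          end ↦ end

μX.send[Int].recv[Unit].offer{done: X, data: end, ok: end}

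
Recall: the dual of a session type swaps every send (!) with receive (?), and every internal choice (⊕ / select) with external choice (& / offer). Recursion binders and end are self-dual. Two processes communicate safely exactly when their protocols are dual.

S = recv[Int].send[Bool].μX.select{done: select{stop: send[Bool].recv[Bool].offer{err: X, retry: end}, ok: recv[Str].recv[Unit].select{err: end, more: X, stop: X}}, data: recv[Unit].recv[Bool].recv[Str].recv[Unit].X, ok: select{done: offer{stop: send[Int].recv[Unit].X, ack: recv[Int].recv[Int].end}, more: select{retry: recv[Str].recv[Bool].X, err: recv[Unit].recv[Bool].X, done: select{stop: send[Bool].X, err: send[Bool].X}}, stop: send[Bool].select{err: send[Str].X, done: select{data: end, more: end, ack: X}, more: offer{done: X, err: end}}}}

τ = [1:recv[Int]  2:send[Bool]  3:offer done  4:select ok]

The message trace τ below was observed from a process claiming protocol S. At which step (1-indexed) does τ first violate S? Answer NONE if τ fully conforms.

@1 recv[Int]  match  cont: send[Bool].μX.…
@2 send[Bool]  match  cont: μX.…
@3 got offer done, protocol expects select done or select data or select ok  ✗

3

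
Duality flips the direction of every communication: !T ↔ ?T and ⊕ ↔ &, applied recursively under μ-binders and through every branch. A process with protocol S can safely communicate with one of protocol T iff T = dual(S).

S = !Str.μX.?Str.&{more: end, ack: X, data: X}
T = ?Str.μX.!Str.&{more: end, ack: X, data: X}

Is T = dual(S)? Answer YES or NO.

!Str ‖ ?Str  match
  μX ‖ μX  match (μ self-dual)
    ?Str ‖ !Str  match
      &{more,ack,data} ‖ &{more,ack,data}  ✗ choice polarity not flipped — not dual

NO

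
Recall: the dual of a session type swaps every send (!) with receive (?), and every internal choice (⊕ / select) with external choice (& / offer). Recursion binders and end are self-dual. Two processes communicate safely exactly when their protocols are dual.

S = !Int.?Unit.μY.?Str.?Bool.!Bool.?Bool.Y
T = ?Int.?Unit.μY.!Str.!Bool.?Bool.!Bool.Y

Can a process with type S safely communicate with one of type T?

NO

!Int vs ?Int  match
  ?Unit vs ?Unit  ✗ same direction on both sides — not dual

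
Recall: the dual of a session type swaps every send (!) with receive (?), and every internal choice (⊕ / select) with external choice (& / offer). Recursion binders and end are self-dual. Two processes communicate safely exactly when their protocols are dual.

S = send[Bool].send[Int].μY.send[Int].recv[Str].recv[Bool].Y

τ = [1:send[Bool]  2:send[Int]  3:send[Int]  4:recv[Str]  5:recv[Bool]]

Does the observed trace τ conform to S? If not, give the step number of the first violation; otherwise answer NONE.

@1 send[Bool]  ok  now at send[Int].μY.…
@2 send[Int]  ok  now at μY.…
@3 send[Int]  ok  now at recv[Str].recv[Bool].μY.…
@4 recv[Str]  ok  now at recv[Bool].μY.…
@5 recv[Bool]  ok  now at μY.…
all 5 steps conform

NONE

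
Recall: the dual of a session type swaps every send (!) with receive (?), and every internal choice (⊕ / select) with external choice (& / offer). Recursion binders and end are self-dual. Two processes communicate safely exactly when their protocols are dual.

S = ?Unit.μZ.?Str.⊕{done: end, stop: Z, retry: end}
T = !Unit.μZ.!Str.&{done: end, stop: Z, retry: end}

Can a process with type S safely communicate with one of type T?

YES

?Unit | !Unit  ok
  μZ | μZ  ok (binder kept)
    ?Str | !Str  ok
      ⊕{done,stop,retry} | &{done,stop,retry}  ok label sets agree
        • done:
          end | end  ok
        • stop:
          Z | Z  ok
        • retry:
          end | end  ok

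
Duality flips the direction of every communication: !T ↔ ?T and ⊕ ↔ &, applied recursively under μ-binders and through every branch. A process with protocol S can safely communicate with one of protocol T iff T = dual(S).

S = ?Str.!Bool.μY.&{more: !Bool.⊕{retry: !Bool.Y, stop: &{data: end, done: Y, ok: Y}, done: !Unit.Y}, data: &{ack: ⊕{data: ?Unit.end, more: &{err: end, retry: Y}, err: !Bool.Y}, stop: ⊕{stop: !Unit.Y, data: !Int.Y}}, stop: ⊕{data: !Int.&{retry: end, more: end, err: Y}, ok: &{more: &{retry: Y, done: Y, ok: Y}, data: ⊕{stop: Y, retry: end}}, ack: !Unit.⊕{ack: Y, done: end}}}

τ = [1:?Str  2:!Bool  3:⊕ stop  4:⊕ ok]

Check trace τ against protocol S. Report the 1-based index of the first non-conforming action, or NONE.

3

step 1: ?Str  ✓  cont: !Bool.μY.…
step 2: !Bool  ✓  cont: μY.…
step 3: got ⊕ stop, protocol expects & more or & data or & stop  ✗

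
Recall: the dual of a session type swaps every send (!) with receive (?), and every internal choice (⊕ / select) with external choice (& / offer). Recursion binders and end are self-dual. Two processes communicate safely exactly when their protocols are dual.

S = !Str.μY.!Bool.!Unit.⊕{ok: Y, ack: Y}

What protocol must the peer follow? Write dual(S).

!Str → ?Str
  μY → μY  (μ self-dual)
    !Bool → ?Bool
      !Unit → ?Unit
        ⊕{ok,ack} → &{ok,ack}  (⊕→&)
          • ok:
            Y self-dual
          • ack:
            Y self-dual

?Str.μY.?Bool.?Unit.&{ok: Y, ack: Y}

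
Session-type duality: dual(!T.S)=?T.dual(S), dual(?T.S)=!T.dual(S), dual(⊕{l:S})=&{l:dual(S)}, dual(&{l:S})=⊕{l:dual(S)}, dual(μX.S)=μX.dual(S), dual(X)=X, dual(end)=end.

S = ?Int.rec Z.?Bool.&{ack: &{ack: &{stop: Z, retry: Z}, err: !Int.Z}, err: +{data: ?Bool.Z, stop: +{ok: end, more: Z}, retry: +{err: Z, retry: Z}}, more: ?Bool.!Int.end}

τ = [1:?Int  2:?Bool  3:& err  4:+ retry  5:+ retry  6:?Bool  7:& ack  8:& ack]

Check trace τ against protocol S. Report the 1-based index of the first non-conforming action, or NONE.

@1 ?Int  ok  residual = rec Z.…
@2 ?Bool  ok  residual = &{ack: &{ack: &{stop: rec Z.…, retry: rec Z.…}, err: !Int.rec Z.…}, err: +{data: ?Bool.rec Z.…, stop: +{ok: end, more: rec Z.…}, retry: +{err: rec Z.…, retry: rec Z.…}}, more: ?Bool.!Int.end}
@3 & err  ok  residual = +{data: ?Bool.rec Z.…, stop: +{ok: end, more: rec Z.…}, retry: +{err: rec Z.…, retry: rec Z.…}}
@4 + retry  ok  residual = +{err: rec Z.…, retry: rec Z.…}
@5 + retry  ok  residual = rec Z.…
@6 ?Bool  ok  residual = &{ack: &{ack: &{stop: rec Z.…, retry: rec Z.…}, err: !Int.rec Z.…}, err: +{data: ?Bool.rec Z.…, stop: +{ok: end, more: rec Z.…}, retry: +{err: rec Z.…, retry: rec Z.…}}, more: ?Bool.!Int.end}
@7 & ack  ok  residual = &{ack: &{stop: rec Z.…, retry: rec Z.…}, err: !Int.rec Z.…}
@8 & ack  ok  residual = &{stop: rec Z.…, retry: rec Z.…}
all 8 steps conform

NONE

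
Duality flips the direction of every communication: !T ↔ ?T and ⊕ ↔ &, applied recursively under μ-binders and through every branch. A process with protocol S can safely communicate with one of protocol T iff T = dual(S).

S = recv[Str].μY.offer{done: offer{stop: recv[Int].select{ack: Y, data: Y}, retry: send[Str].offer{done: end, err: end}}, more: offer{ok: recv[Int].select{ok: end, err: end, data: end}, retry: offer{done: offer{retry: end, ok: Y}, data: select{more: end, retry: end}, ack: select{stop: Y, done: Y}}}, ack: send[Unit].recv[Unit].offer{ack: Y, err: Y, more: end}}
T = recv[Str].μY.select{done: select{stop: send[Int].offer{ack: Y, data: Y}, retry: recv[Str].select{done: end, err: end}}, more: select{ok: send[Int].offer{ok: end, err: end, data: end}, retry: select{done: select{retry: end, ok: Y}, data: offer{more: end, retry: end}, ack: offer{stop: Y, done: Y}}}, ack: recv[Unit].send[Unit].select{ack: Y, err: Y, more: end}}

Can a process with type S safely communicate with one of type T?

NO

recv[Str] vs recv[Str]  ✗ same direction on both sides — not dual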